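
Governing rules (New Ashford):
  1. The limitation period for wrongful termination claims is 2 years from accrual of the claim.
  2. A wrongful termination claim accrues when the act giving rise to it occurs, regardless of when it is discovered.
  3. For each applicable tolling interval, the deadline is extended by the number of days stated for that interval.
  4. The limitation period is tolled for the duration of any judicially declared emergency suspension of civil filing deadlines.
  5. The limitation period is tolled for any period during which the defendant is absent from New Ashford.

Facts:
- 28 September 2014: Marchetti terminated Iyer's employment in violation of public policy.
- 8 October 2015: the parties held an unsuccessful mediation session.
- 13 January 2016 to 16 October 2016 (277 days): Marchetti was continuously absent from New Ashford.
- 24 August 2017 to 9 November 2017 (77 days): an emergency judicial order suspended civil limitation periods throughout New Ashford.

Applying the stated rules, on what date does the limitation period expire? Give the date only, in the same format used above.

The claim accrued on 28 September 2014, the date of the act.
2 years from 28 September 2014 is 28 September 2016.
Because the defendant's absence from the jurisdiction ran from 13 January 2016 to 16 October 2016, the deadline is extended by 277 days to 2 July 2017.
By the time the emergency suspension of filing deadlines began on 24 August 2017, the limitation period had already expired on 2 July 2017; that interval cannot revive it.
The other events in the timeline have no effect on the limitation period under the stated rules.

2 July 2017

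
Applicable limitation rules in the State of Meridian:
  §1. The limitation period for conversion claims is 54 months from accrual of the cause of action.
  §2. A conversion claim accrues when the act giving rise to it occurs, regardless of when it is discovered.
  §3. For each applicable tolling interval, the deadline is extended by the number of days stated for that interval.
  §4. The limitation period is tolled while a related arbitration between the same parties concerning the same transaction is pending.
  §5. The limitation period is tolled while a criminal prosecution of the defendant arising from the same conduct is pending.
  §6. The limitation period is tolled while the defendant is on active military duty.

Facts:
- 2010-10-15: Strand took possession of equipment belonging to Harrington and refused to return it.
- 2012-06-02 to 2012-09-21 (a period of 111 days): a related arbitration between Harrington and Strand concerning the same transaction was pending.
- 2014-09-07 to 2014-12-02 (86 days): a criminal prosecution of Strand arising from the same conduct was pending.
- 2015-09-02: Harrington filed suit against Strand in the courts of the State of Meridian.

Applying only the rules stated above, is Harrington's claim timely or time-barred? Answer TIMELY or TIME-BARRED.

TIMELY

The cause of action accrued on 2010-10-15, the date of the act.
The untolled deadline — 54 months after 2010-10-15 — is 2015-04-15.
The pending related arbitration from 2012-06-02 to 2012-09-21 tolled the period for 111 days, extending the deadline to 2015-08-04.
The pending criminal prosecution from 2014-09-07 to 2014-12-02 tolled the period for 86 days, extending the deadline to 2015-10-29.
Harrington filed on 2015-09-02, before the 2015-10-29 deadline, so the action is timely.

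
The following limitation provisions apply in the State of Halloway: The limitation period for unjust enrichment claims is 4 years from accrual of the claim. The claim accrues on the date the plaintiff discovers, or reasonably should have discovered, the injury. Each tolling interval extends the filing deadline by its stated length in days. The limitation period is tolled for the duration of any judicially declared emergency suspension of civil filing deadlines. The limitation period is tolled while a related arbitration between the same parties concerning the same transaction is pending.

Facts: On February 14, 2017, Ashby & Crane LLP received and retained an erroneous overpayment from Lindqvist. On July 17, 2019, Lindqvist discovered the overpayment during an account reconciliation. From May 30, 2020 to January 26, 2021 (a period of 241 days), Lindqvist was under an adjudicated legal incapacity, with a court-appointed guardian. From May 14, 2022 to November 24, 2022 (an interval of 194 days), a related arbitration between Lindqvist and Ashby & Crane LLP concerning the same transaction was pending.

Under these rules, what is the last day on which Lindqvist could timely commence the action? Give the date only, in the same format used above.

Under the discovery rule, the claim accrued on July 17, 2019, when Lindqvist discovered the injury — not on the February 14, 2017 date of the underlying act.
Adding the 4 years base period to July 17, 2019 gives a deadline of July 17, 2023, before any tolling.
Because the pending related arbitration ran from May 14, 2022 to November 24, 2022, the deadline is extended by 194 days to January 27, 2024.
No stated provision tolls the period for the plaintiff's incapacity, so the interval from May 30, 2020 to January 26, 2021 has no effect on the deadline.

January 27, 2024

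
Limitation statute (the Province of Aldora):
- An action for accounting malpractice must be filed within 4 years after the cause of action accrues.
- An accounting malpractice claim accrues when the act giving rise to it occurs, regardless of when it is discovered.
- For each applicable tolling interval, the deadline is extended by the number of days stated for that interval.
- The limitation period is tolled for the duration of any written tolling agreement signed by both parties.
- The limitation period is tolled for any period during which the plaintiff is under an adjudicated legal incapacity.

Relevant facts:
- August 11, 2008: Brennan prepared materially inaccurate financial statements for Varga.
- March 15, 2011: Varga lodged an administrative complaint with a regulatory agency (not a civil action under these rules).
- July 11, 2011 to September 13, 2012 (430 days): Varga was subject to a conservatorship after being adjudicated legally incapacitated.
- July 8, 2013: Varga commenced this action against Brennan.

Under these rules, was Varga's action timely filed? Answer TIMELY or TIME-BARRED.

TIMELY

The claim accrued on August 11, 2008, when the wrongful act occurred.
Adding the 4 years base period to August 11, 2008 gives a deadline of August 11, 2012, before any tolling.
The period was tolled for 430 days by the plaintiff's legal incapacity (July 11, 2011 to September 13, 2012), pushing the deadline to October 15, 2013.
Nothing else in the chronology tolls or restarts the period.
Varga filed on July 8, 2013, before the October 15, 2013 deadline, so the action is timely.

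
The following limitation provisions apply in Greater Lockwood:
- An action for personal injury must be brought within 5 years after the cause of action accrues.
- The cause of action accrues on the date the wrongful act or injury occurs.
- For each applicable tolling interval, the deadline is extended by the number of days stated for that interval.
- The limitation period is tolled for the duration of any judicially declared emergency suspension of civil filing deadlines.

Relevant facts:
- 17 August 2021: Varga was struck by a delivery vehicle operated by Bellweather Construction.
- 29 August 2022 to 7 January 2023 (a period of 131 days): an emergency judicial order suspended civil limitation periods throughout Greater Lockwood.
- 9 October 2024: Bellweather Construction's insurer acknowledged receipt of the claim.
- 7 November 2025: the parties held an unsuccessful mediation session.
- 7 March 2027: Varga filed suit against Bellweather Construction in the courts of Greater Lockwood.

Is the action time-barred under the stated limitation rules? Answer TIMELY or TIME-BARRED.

The cause of action accrued on 17 August 2021, the date of the act.
5 years from 17 August 2021 is 17 August 2026.
The emergency suspension of filing deadlines from 29 August 2022 to 7 January 2023 tolled the period for 131 days, extending the deadline to 26 December 2026.
None of the other events listed affects the running of the period under the stated rules.
Varga filed on 7 March 2027, after the 26 December 2026 deadline, so the action is time-barred.

TIME-BARRED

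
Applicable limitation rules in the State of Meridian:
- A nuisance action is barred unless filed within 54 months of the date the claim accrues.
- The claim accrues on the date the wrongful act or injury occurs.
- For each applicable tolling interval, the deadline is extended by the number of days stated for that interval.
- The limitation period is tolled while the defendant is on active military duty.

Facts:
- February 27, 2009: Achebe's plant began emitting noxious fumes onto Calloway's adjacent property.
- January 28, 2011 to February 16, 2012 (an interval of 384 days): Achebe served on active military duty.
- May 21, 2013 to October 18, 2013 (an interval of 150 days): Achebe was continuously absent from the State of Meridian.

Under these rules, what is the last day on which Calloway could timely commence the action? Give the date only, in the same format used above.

September 15, 2014

The claim accrued on February 27, 2009, the date of the act.
54 months from February 27, 2009 is August 27, 2013.
Because the defendant's active military service ran from January 28, 2011 to February 16, 2012, the deadline is extended by 384 days to September 15, 2014.
No stated provision tolls the period for the defendant's absence, so the interval from May 21, 2013 to October 18, 2013 has no effect on the deadline.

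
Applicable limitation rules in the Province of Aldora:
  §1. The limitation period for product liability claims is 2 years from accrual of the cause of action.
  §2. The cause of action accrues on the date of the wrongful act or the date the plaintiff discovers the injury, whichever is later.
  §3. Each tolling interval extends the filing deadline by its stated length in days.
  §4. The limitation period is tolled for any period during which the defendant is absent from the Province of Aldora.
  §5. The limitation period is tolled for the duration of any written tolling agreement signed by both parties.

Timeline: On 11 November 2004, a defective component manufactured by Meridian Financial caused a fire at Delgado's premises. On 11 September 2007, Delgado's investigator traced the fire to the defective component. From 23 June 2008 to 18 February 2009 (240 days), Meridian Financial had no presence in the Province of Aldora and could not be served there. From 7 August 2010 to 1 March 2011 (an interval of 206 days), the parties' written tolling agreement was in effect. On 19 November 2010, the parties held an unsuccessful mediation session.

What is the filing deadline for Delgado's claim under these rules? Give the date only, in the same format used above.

9 May 2010

Taking the later of the act (11 November 2004) and discovery (11 September 2007), the claim accrued on 11 September 2007.
The untolled deadline — 2 years after 11 September 2007 — is 11 September 2009.
Because the defendant's absence from the jurisdiction ran from 23 June 2008 to 18 February 2009, the deadline is extended by 240 days to 9 May 2010.
The written tolling agreement starting 7 August 2010 came too late — the period had run on 9 May 2010 — and so does not extend the deadline.
Nothing else in the chronology tolls or restarts the period.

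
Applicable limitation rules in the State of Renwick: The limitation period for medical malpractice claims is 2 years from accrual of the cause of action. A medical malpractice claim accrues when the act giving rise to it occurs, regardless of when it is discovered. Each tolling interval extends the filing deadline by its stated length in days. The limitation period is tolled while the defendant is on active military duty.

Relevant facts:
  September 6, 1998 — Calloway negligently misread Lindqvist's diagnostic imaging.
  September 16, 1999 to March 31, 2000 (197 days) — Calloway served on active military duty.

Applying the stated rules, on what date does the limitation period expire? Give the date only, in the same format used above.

The limitation period began to run on September 6, 1998.
Adding the 2 years base period to September 6, 1998 gives a deadline of September 6, 2000, before any tolling.
The defendant's active military service from September 16, 1999 to March 31, 2000 tolled the period for 197 days, extending the deadline to March 22, 2001.

March 22, 2001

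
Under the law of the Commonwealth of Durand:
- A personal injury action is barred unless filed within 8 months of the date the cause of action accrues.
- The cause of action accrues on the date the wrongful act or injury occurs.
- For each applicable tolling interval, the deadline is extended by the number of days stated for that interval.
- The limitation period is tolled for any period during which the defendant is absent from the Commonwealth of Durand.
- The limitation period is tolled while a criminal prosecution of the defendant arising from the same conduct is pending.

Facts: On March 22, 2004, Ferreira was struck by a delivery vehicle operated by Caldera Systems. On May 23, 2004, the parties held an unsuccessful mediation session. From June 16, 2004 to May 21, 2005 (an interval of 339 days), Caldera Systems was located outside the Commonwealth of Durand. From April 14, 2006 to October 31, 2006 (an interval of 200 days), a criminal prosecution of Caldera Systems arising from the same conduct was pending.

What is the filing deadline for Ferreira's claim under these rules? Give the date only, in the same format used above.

October 27, 2005

The cause of action accrued on March 22, 2004, the date of the act.
8 months from March 22, 2004 is November 22, 2004.
The period was tolled for 339 days by the defendant's absence from the jurisdiction (June 16, 2004 to May 21, 2005), pushing the deadline to October 27, 2005.
The pending criminal prosecution starting April 14, 2006 came too late — the period had run on October 27, 2005 — and so does not extend the deadline.
Nothing else in the chronology tolls or restarts the period.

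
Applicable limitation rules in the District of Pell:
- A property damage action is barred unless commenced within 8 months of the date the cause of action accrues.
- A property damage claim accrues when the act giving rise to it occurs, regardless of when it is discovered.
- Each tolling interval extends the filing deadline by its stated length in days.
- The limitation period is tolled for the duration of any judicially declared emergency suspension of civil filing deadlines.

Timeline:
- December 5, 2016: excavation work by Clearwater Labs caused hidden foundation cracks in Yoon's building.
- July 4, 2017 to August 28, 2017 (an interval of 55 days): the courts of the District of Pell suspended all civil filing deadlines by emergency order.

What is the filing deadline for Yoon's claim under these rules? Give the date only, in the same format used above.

The cause of action accrued on December 5, 2016, the date of the act.
Adding the 8 months base period to December 5, 2016 gives a deadline of August 5, 2017, before any tolling.
Because the emergency suspension of filing deadlines ran from July 4, 2017 to August 28, 2017, the deadline is extended by 55 days to September 29, 2017.

September 29, 2017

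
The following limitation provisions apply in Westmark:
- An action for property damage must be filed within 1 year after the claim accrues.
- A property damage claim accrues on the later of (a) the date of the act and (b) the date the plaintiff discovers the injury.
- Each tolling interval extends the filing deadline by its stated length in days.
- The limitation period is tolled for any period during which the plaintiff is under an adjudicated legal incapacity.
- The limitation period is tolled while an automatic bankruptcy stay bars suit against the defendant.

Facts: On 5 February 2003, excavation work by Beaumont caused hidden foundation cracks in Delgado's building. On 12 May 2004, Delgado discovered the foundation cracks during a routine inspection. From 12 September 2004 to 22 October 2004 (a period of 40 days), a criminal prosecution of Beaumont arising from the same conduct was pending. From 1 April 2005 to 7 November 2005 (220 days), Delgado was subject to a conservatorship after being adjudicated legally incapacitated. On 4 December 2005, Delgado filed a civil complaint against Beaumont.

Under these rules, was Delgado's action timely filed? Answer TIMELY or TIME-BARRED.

The claim accrued on 12 May 2004 — the later of the 5 February 2003 act and the 12 May 2004 discovery.
1 year from 12 May 2004 is 12 May 2005.
The period was tolled for 220 days by the plaintiff's legal incapacity (1 April 2005 to 7 November 2005), pushing the deadline to 18 December 2005.
The pending criminal prosecution from 12 September 2004 to 22 October 2004 does not toll the period, because no stated rule makes a criminal prosecution a tolling event.
The 4 December 2005 filing precedes the 18 December 2005 deadline; the claim is timely.

TIMELY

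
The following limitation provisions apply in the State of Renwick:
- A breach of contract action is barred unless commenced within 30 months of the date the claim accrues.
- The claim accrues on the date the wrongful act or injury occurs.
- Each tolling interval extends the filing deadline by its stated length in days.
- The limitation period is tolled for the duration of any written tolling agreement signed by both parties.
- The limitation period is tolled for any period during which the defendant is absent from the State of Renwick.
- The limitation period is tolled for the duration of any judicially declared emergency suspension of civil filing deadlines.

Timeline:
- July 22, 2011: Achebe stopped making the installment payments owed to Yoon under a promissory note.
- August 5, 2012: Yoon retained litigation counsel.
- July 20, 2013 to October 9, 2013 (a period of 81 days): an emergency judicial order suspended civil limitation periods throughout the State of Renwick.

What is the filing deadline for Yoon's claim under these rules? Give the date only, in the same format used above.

The claim accrued on July 22, 2011, the date of the act.
The untolled deadline — 30 months after July 22, 2011 — is January 22, 2014.
The period was tolled for 81 days by the emergency suspension of filing deadlines (July 20, 2013 to October 9, 2013), pushing the deadline to April 13, 2014.
None of the other events listed affects the running of the period under the stated rules.

April 13, 2014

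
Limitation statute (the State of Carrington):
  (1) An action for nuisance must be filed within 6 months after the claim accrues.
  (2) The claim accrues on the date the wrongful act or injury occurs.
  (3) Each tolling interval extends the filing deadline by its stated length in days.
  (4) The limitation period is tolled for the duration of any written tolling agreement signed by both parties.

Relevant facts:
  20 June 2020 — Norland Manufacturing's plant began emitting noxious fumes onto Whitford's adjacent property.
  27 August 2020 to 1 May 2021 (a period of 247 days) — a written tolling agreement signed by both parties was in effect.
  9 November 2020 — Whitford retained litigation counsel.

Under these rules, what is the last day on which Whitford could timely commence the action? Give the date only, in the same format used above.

24 August 2021

The limitation period began to run on 20 June 2020.
Adding the 6 months base period to 20 June 2020 gives a deadline of 20 December 2020, before any tolling.
The period was tolled for 247 days by the written tolling agreement (27 August 2020 to 1 May 2021), pushing the deadline to 24 August 2021.
The other events in the timeline have no effect on the limitation period under the stated rules.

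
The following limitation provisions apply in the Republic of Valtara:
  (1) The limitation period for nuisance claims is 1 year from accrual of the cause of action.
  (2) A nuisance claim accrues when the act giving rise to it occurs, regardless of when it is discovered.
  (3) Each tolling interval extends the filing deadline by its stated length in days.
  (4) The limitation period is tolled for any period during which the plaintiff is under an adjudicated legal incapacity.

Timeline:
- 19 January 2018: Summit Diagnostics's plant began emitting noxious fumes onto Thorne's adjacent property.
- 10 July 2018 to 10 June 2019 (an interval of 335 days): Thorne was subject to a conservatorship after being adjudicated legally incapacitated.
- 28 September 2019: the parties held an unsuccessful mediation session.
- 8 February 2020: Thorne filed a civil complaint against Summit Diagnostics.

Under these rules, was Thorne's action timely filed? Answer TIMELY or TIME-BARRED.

TIME-BARRED

The claim accrued on 19 January 2018, when the wrongful act occurred.
1 year from 19 January 2018 is 19 January 2019.
The period was tolled for 335 days by the plaintiff's legal incapacity (10 July 2018 to 10 June 2019), pushing the deadline to 20 December 2019.
Nothing else in the chronology tolls or restarts the period.
Filing on 8 February 2020 missed the 20 December 2019 deadline — the action is time-barred.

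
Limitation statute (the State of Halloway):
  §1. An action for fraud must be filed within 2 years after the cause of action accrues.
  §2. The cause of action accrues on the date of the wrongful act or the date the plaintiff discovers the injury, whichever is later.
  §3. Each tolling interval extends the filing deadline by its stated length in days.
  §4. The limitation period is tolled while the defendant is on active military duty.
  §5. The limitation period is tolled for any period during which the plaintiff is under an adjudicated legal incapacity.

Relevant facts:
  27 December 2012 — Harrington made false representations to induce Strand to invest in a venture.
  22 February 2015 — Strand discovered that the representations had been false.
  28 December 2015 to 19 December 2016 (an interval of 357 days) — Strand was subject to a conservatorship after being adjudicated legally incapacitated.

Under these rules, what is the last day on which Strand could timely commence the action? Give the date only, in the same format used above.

Taking the later of the act (27 December 2012) and discovery (22 February 2015), the claim accrued on 22 February 2015.
Adding the 2 years base period to 22 February 2015 gives a deadline of 22 February 2017, before any tolling.
The period was tolled for 357 days by the plaintiff's legal incapacity (28 December 2015 to 19 December 2016), pushing the deadline to 14 February 2018.

14 February 2018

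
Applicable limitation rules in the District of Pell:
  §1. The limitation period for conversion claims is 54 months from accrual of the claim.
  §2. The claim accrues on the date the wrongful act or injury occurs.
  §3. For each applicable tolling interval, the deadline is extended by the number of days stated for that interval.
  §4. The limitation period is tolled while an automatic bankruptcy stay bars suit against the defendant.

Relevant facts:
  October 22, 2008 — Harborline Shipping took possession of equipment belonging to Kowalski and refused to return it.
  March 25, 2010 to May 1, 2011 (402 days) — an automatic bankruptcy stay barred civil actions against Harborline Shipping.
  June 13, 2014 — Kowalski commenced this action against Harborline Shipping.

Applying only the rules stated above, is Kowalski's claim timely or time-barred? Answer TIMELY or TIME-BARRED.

TIME-BARRED

The claim accrued on October 22, 2008, the date of the act.
The untolled deadline — 54 months after October 22, 2008 — is April 22, 2013.
The period was tolled for 402 days by the automatic bankruptcy stay (March 25, 2010 to May 1, 2011), pushing the deadline to May 29, 2014.
Filing on June 13, 2014 missed the May 29, 2014 deadline — the action is time-barred.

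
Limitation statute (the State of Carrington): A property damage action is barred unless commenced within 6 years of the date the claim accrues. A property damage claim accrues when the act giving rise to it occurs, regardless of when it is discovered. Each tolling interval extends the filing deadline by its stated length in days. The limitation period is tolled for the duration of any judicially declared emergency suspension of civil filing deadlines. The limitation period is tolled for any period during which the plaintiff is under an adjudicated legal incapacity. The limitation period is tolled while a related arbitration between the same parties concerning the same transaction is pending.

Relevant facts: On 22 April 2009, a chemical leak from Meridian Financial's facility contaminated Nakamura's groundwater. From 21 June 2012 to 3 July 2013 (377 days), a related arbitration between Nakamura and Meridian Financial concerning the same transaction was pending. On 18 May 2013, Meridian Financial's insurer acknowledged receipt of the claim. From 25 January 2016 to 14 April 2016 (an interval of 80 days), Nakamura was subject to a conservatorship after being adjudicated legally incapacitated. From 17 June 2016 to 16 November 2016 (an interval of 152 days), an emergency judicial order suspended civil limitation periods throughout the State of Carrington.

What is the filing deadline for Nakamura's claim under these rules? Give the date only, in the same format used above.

21 December 2016

The limitation period began to run on 22 April 2009.
Adding the 6 years base period to 22 April 2009 gives a deadline of 22 April 2015, before any tolling.
The period was tolled for 377 days by the pending related arbitration (21 June 2012 to 3 July 2013), pushing the deadline to 3 May 2016.
The plaintiff's legal incapacity from 25 January 2016 to 14 April 2016 tolled the period for 80 days, extending the deadline to 22 July 2016.
The emergency suspension of filing deadlines from 17 June 2016 to 16 November 2016 tolled the period for 152 days, extending the deadline to 21 December 2016.
Nothing else in the chronology tolls or restarts the period.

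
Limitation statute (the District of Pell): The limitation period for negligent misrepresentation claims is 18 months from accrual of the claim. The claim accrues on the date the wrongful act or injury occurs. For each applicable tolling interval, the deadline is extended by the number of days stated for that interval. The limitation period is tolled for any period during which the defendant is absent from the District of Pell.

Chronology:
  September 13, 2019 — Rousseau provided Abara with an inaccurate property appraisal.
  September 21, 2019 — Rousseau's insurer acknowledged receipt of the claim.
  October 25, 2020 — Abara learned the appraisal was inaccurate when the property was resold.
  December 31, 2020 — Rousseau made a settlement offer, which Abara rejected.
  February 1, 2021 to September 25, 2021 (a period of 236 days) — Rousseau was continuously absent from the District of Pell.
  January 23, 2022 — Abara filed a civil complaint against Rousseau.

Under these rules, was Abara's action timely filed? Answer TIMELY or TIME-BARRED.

TIME-BARRED

Accrual is governed by the date of the act, so the period began to run on September 13, 2019; the later discovery on October 25, 2020 is irrelevant under the stated rule.
18 months from September 13, 2019 is March 13, 2021.
The period was tolled for 236 days by the defendant's absence from the jurisdiction (February 1, 2021 to September 25, 2021), pushing the deadline to November 4, 2021.
None of the other events listed affects the running of the period under the stated rules.
The January 23, 2022 filing falls after the November 4, 2021 deadline; the claim is time-barred.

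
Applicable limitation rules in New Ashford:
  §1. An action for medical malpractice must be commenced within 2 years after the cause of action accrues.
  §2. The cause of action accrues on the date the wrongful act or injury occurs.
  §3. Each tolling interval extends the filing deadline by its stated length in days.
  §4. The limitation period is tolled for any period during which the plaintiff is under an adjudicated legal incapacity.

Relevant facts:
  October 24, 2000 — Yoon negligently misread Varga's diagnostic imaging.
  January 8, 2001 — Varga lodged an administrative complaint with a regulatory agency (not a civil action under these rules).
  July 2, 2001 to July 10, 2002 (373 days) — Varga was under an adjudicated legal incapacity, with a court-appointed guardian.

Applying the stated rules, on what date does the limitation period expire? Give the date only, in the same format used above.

The claim accrued on October 24, 2000, when the wrongful act occurred.
2 years from October 24, 2000 is October 24, 2002.
The plaintiff's legal incapacity from July 2, 2001 to July 10, 2002 tolled the period for 373 days, extending the deadline to November 1, 2003.
The other events in the timeline have no effect on the limitation period under the stated rules.

November 1, 2003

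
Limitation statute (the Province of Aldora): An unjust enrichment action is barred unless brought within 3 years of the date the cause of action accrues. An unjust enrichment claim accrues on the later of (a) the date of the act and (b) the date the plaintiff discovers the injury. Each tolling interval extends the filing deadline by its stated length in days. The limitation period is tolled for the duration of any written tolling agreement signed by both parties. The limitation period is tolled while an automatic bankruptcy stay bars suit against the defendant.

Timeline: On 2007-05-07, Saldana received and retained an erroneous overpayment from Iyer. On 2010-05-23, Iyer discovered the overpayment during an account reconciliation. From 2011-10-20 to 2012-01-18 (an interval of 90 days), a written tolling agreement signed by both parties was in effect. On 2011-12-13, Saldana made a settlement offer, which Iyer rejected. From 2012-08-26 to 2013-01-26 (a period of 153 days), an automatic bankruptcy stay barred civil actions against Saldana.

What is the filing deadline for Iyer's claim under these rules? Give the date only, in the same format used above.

The claim accrued on 2010-05-23 — the later of the 2007-05-07 act and the 2010-05-23 discovery.
The untolled deadline — 3 years after 2010-05-23 — is 2013-05-23.
Because the written tolling agreement ran from 2011-10-20 to 2012-01-18, the deadline is extended by 90 days to 2013-08-21.
The automatic bankruptcy stay from 2012-08-26 to 2013-01-26 tolled the period for 153 days, extending the deadline to 2014-01-21.
None of the other events listed affects the running of the period under the stated rules.

2014-01-21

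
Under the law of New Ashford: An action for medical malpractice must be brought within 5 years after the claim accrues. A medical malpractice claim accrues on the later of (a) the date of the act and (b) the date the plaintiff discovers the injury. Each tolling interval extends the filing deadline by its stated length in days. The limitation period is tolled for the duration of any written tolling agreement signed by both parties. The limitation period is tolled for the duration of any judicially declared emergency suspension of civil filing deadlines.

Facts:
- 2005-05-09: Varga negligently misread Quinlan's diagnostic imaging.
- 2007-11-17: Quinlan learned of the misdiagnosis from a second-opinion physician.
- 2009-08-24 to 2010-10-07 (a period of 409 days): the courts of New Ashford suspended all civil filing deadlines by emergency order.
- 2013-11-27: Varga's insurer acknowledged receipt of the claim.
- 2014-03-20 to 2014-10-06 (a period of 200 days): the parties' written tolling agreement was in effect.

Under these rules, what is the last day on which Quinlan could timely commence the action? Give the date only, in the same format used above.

2013-12-31

Taking the later of the act (2005-05-09) and discovery (2007-11-17), the claim accrued on 2007-11-17.
The untolled deadline — 5 years after 2007-11-17 — is 2012-11-17.
The emergency suspension of filing deadlines from 2009-08-24 to 2010-10-07 tolled the period for 409 days, extending the deadline to 2013-12-31.
The written tolling agreement from 2014-03-20 to 2014-10-06 began after the period had already run on 2013-12-31, so it has no tolling effect.
The other events in the timeline have no effect on the limitation period under the stated rules.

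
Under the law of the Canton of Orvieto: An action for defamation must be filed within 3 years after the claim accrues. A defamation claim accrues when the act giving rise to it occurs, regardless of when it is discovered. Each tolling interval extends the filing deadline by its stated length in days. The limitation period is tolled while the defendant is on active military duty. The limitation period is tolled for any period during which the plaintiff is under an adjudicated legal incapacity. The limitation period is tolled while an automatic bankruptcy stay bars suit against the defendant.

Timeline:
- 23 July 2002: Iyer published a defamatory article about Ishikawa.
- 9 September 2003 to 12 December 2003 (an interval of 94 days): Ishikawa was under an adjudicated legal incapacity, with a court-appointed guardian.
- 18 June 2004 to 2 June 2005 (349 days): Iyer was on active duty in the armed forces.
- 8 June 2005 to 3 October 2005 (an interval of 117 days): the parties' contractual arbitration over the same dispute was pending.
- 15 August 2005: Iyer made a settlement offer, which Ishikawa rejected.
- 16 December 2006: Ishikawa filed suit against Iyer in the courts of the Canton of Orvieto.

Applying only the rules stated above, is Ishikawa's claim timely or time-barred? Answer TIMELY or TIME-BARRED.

The claim accrued on 23 July 2002, the date of the act.
Adding the 3 years base period to 23 July 2002 gives a deadline of 23 July 2005, before any tolling.
Because the plaintiff's legal incapacity ran from 9 September 2003 to 12 December 2003, the deadline is extended by 94 days to 25 October 2005.
Because the defendant's active military service ran from 18 June 2004 to 2 June 2005, the deadline is extended by 349 days to 9 October 2006.
The pending related arbitration from 8 June 2005 to 3 October 2005 does not toll the period, because no stated rule makes a pending arbitration a tolling event.
None of the other events listed affects the running of the period under the stated rules.
Filing on 16 December 2006 missed the 9 October 2006 deadline — the action is time-barred.

TIME-BARRED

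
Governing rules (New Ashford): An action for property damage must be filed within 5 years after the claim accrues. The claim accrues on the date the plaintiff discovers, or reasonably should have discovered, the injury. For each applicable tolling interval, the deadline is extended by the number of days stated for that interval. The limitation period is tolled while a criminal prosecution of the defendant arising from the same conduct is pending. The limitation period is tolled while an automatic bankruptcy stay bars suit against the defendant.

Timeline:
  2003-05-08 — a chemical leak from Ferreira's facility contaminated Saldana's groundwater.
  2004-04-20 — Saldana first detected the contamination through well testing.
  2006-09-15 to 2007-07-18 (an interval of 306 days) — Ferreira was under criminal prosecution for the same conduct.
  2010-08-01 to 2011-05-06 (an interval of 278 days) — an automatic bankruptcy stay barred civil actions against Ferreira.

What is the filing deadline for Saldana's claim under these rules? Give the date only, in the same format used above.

The claim did not accrue until Saldana discovered the injury on 2004-04-20; the 2003-05-08 act date does not start the clock under the stated rule.
Adding the 5 years base period to 2004-04-20 gives a deadline of 2009-04-20, before any tolling.
The period was tolled for 306 days by the pending criminal prosecution (2006-09-15 to 2007-07-18), pushing the deadline to 2010-02-20.
The automatic bankruptcy stay from 2010-08-01 to 2011-05-06 began after the period had already run on 2010-02-20, so it has no tolling effect.

2010-02-20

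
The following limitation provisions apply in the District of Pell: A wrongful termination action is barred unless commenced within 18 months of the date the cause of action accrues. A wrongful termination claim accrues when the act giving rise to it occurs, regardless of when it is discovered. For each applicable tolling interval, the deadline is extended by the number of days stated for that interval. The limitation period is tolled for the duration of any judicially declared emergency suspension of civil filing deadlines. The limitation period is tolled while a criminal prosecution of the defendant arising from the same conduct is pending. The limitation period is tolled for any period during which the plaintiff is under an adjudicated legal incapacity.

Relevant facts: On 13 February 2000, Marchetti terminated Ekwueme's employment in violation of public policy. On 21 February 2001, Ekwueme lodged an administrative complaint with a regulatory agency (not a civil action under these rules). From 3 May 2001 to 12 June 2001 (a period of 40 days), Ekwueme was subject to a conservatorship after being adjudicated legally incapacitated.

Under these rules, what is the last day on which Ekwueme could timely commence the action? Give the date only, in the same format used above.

The claim accrued on 13 February 2000, when the wrongful act occurred.
18 months from 13 February 2000 is 13 August 2001.
Because the plaintiff's legal incapacity ran from 3 May 2001 to 12 June 2001, the deadline is extended by 40 days to 22 September 2001.
Nothing else in the chronology tolls or restarts the period.

22 September 2001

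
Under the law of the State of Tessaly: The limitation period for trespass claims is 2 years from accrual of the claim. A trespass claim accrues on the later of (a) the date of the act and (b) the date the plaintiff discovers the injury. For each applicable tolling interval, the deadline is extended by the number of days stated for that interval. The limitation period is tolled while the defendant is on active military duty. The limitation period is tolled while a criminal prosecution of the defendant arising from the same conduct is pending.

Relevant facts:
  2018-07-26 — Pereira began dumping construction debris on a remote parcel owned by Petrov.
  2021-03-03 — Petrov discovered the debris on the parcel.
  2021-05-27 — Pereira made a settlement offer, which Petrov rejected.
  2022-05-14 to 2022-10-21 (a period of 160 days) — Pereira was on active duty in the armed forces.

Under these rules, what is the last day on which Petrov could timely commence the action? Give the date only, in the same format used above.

2023-08-10

Because discovery on 2021-03-03 post-dates the 2018-07-26 act, accrual under the later-of rule falls on 2021-03-03.
Adding the 2 years base period to 2021-03-03 gives a deadline of 2023-03-03, before any tolling.
Because the defendant's active military service ran from 2022-05-14 to 2022-10-21, the deadline is extended by 160 days to 2023-08-10.
None of the other events listed affects the running of the period under the stated rules.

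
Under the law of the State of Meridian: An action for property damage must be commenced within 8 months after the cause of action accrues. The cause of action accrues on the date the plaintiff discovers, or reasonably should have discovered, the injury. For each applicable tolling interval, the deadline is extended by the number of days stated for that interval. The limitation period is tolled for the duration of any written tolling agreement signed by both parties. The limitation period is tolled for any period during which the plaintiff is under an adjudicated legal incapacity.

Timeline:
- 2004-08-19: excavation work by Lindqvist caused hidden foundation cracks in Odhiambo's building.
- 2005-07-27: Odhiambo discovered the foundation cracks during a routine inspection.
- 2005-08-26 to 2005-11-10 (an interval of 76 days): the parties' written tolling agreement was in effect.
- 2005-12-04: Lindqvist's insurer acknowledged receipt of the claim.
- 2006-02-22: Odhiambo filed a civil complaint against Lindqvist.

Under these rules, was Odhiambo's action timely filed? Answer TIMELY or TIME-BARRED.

Accrual is tied to discovery, so the period began on 2005-07-27 rather than on 2004-08-19 when the act occurred.
8 months from 2005-07-27 is 2006-03-27.
The period was tolled for 76 days by the written tolling agreement (2005-08-26 to 2005-11-10), pushing the deadline to 2006-06-11.
None of the other events listed affects the running of the period under the stated rules.
Filing on 2006-02-22 beat the 2006-06-11 deadline — the action is timely.

TIMELY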